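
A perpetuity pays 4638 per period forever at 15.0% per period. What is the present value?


PV = PMT / i
= 4638 / 0.15
= 30920.0


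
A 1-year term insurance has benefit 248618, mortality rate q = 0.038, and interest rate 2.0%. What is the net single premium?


NSP = benefit * q * v
v = 1/(1+i) = 0.980392
NSP = 248618 * 0.038 * 0.980392
= 9262.2392


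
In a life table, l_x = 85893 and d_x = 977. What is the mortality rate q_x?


q_x = d_x / l_x
= 977 / 85893
= 0.0114


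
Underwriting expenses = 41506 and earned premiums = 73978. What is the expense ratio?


Expense ratio = expenses / premiums
= 41506 / 73978
= 0.5611


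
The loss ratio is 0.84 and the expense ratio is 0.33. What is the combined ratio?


Combined ratio = loss ratio + expense ratio
= 0.84 + 0.33
= 1.17


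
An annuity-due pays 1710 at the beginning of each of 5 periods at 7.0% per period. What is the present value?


PV_due = PMT * (1-(1+i)^(-n))/i * (1+i)
PV_immediate = 7011.3376
PV_due = 7011.3376 * 1.07
= 7502.1312


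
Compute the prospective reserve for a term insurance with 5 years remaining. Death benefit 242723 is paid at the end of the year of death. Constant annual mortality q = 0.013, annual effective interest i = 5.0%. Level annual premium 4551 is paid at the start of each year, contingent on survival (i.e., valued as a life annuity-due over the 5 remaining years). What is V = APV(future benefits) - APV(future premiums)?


v = 1/(1+i) = 0.952381
APV(future benefits) per unit = sum_{k=0}^{4} k_p_x * q * v^(k+1) = 0.054909
APV(future benefits) = 242723 * 0.054909 = 13327.6029
Life annuity-due factor ä_{x:5} = sum_{k=0}^{4} k_p_x * v^k = 4.434933
APV(future premiums) = 4551 * 4.434933 = 20183.3799
V = 13327.6029 - 20183.3799
= -6855.777


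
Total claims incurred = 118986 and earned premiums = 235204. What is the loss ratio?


Loss ratio = claims / premiums
= 118986 / 235204
= 0.5059


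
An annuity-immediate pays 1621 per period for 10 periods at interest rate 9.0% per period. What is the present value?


PV = PMT * (1 - (1+i)^(-n)) / i
= 1621 * (1 - (1+0.09)^(-10)) / 0.09
= 1621 * (1 - 0.422411) / 0.09
= 1621 * 6.417658
= 10403.0231


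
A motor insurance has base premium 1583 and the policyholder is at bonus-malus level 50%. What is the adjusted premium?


adjusted = base * BM_level / 100
= 1583 * 50 / 100
= 1583 * 0.5
= 791.5


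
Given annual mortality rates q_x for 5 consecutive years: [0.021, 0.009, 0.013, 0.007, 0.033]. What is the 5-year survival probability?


p_k = 1 - q_k for each year
Survival = product of (1 - q_k)
= 0.979 * 0.991 * 0.987 * 0.993 * 0.967
= 0.9195


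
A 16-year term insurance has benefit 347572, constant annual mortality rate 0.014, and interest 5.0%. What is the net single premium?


NSP = benefit * sum_{k=0}^{n-1} k_p_x * q * v^(k+1)
With constant q=0.014, v=0.952381
Sum = 0.138776
NSP = 347572 * 0.138776
= 48234.5816


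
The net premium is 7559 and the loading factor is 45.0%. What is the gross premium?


Gross = net * (1 + loading)
= 7559 * (1 + 0.45)
= 7559 * 1.45
= 10960.55


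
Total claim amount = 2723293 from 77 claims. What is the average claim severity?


severity = total / number
= 2723293 / 77
= 35367.4416


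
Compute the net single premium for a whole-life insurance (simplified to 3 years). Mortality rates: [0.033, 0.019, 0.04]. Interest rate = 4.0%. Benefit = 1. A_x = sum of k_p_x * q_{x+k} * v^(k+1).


v = 0.961538
Year 0: k_p_x=1.0, q=0.033, term=0.031731
Year 1: k_p_x=0.967, q=0.019, term=0.016987
Year 2: k_p_x=0.948627, q=0.04, term=0.033733
A_x = 0.0825


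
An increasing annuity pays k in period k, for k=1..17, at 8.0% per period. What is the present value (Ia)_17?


(Ia)_n = sum_{k=1}^{n} k * v^k, v = 1/(1+i)
v = 0.925926
Sum computed term by term:
(Ia)_17 = 65.71


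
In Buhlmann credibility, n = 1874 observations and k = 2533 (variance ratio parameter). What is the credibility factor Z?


Z = n / (n + k)
= 1874 / (1874 + 2533)
= 1874 / 4407
= 0.4252


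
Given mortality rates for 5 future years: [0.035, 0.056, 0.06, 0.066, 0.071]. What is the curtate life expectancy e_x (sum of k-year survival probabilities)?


e_x = sum_{k=1}^{n} k_p_x
k_p_x values:
  1_p_x = 0.965
  2_p_x = 0.91096
  3_p_x = 0.856302
  4_p_x = 0.799786
  5_p_x = 0.743002
e_x = 4.2751


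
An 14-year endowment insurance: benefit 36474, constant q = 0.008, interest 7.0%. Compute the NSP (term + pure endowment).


Term component = 2444.4327
Pure endowment = 14_p_x * v^14 * benefit = 0.893642 * 0.387817 * 36474 = 12640.7813
NSP = 15085.214


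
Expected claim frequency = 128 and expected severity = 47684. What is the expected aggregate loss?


E[S] = E[N] * E[X]
= 128 * 47684
= 6.1036e+06


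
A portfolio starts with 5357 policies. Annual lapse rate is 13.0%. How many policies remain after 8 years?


remaining = initial * (1 - lapse)^years
= 5357 * (1 - 0.13)^8
= 5357 * 0.328212
= 1758.2299


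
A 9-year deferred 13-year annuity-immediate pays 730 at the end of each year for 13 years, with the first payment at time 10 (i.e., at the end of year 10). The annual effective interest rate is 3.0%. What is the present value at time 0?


PV at time 9 of the 13-year annuity-immediate:
a_n = 730 * (1-(1+0.03)^(-13))/0.03 = 7763.5174
Discount back 9 years to time 0:
PV = 7763.5174 * (1+0.03)^(-9)
= 7763.5174 * 0.766417
= 5950.0896


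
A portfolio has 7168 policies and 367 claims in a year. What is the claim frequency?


frequency = claims / policies
= 367 / 7168
= 0.0512


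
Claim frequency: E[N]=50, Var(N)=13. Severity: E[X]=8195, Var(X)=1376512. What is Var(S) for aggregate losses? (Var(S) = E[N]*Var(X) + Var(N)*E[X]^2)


Var(S) = E[N]*Var(X) + Var(N)*E[X]^2
= 50*1376512 + 13*8195^2
= 68825600 + 873054325
= 9.4188e+08


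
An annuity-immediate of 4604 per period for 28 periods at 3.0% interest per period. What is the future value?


FV = PMT * ((1+i)^n - 1) / i
= 4604 * ((1.03)^28 - 1) / 0.03
= 4604 * (2.287928 - 1) / 0.03
= 197653.9673


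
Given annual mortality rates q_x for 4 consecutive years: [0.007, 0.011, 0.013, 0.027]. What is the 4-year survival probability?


p_k = 1 - q_k for each year
Survival = product of (1 - q_k)
= 0.993 * 0.989 * 0.987 * 0.973
= 0.9431


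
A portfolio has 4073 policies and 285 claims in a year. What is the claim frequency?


frequency = claims / policies
= 285 / 4073
= 0.07


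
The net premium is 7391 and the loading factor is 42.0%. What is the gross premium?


Gross = net * (1 + loading)
= 7391 * (1 + 0.42)
= 7391 * 1.42
= 10495.22


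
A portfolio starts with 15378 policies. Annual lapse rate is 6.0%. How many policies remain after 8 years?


remaining = initial * (1 - lapse)^years
= 15378 * (1 - 0.06)^8
= 15378 * 0.609569
= 9373.9511


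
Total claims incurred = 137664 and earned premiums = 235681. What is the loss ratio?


Loss ratio = claims / premiums
= 137664 / 235681
= 0.5841


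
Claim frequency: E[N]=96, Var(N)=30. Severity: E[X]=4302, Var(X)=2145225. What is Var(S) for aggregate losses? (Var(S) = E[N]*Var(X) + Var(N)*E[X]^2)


Var(S) = E[N]*Var(X) + Var(N)*E[X]^2
= 96*2145225 + 30*4302^2
= 205941600 + 555216120
= 7.6116e+08


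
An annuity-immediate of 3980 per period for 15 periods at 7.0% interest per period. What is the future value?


FV = PMT * ((1+i)^n - 1) / i
= 3980 * ((1.07)^15 - 1) / 0.07
= 3980 * (2.759032 - 1) / 0.07
= 100013.5076


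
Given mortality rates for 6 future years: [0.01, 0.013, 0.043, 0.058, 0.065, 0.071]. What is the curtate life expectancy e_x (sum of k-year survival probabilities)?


e_x = sum_{k=1}^{n} k_p_x
k_p_x values:
  1_p_x = 0.99
  2_p_x = 0.97713
  3_p_x = 0.935113
  4_p_x = 0.880877
  5_p_x = 0.82362
  6_p_x = 0.765143
e_x = 5.3719


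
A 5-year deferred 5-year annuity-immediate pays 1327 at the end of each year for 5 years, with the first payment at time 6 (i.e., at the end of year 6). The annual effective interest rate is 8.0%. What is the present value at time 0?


PV at time 5 of the 5-year annuity-immediate:
a_n = 1327 * (1-(1+0.08)^(-5))/0.08 = 5298.3262
Discount back 5 years to time 0:
PV = 5298.3262 * (1+0.08)^(-5)
= 5298.3262 * 0.680583
= 3605.9518


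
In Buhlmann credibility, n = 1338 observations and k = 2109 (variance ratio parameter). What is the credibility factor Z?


Z = n / (n + k)
= 1338 / (1338 + 2109)
= 1338 / 3447
= 0.3882


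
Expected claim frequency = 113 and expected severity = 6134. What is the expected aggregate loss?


E[S] = E[N] * E[X]
= 113 * 6134
= 693142


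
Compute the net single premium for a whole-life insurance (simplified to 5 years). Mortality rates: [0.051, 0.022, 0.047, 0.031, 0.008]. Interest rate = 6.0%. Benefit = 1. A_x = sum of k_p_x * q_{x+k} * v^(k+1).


v = 0.943396
Year 0: k_p_x=1.0, q=0.051, term=0.048113
Year 1: k_p_x=0.949, q=0.022, term=0.018581
Year 2: k_p_x=0.928122, q=0.047, term=0.036626
Year 3: k_p_x=0.8845, q=0.031, term=0.021719
Year 4: k_p_x=0.857081, q=0.008, term=0.005124
A_x = 0.1302


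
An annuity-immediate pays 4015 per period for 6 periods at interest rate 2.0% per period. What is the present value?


PV = PMT * (1 - (1+i)^(-n)) / i
= 4015 * (1 - (1+0.02)^(-6)) / 0.02
= 4015 * (1 - 0.887971) / 0.02
= 4015 * 5.601431
= 22489.745


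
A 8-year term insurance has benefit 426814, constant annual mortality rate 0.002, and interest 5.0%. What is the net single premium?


NSP = benefit * sum_{k=0}^{n-1} k_p_x * q * v^(k+1)
With constant q=0.002, v=0.952381
Sum = 0.012843
NSP = 426814 * 0.012843
= 5481.5158


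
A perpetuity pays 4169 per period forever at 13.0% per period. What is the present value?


PV = PMT / i
= 4169 / 0.13
= 32069.2308


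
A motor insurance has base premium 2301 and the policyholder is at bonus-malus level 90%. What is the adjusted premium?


adjusted = base * BM_level / 100
= 2301 * 90 / 100
= 2301 * 0.9
= 2070.9


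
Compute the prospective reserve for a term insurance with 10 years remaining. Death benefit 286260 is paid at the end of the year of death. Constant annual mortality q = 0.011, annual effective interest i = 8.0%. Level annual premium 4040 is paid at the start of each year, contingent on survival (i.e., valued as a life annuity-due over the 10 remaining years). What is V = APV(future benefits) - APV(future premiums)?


v = 1/(1+i) = 0.925926
APV(future benefits) per unit = sum_{k=0}^{9} k_p_x * q * v^(k+1) = 0.070752
APV(future benefits) = 286260 * 0.070752 = 20253.3389
Life annuity-due factor ä_{x:10} = sum_{k=0}^{9} k_p_x * v^k = 6.946516
APV(future premiums) = 4040 * 6.946516 = 28063.9242
V = 20253.3389 - 28063.9242
= -7810.5853


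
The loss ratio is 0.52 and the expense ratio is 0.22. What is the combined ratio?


Combined ratio = loss ratio + expense ratio
= 0.52 + 0.22
= 0.74


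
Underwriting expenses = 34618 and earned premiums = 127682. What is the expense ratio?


Expense ratio = expenses / premiums
= 34618 / 127682
= 0.2711


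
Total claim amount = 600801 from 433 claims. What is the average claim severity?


severity = total / number
= 600801 / 433
= 1387.5312


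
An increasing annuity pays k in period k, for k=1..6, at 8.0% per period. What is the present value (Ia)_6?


(Ia)_n = sum_{k=1}^{n} k * v^k, v = 1/(1+i)
v = 0.925926
Sum computed term by term:
(Ia)_6 = 15.1462


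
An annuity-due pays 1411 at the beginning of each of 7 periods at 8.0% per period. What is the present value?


PV_due = PMT * (1-(1+i)^(-n))/i * (1+i)
PV_immediate = 7346.1882
PV_due = 7346.1882 * 1.08
= 7933.8832


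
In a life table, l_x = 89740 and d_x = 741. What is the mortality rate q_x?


q_x = d_x / l_x
= 741 / 89740
= 0.0083


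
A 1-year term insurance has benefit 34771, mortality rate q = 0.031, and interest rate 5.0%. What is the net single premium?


NSP = benefit * q * v
v = 1/(1+i) = 0.952381
NSP = 34771 * 0.031 * 0.952381
= 1026.5724


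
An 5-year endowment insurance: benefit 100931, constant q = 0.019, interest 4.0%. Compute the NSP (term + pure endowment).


Term component = 8231.2625
Pure endowment = 5_p_x * v^5 * benefit = 0.908542 * 0.821927 * 100931 = 75370.7638
NSP = 83602.0263


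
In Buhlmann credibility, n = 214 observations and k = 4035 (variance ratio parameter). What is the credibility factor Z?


Z = n / (n + k)
= 214 / (214 + 4035)
= 214 / 4249
= 0.0504


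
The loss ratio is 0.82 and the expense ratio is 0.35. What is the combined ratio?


Combined ratio = loss ratio + expense ratio
= 0.82 + 0.35
= 1.17


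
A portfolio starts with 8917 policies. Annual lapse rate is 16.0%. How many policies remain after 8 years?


remaining = initial * (1 - lapse)^years
= 8917 * (1 - 0.16)^8
= 8917 * 0.247876
= 2210.3093


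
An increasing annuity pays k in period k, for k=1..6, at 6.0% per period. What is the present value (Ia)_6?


(Ia)_n = sum_{k=1}^{n} k * v^k, v = 1/(1+i)
v = 0.943396
Sum computed term by term:
(Ia)_6 = 16.3767


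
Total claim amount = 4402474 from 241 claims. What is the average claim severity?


severity = total / number
= 4402474 / 241
= 18267.527


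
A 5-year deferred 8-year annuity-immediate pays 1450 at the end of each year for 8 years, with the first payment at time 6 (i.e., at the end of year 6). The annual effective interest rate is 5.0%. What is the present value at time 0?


PV at time 5 of the 8-year annuity-immediate:
a_n = 1450 * (1-(1+0.05)^(-8))/0.05 = 9371.6585
Discount back 5 years to time 0:
PV = 9371.6585 * (1+0.05)^(-5)
= 9371.6585 * 0.783526
= 7342.9397


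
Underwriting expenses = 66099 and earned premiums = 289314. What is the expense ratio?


Expense ratio = expenses / premiums
= 66099 / 289314
= 0.2285


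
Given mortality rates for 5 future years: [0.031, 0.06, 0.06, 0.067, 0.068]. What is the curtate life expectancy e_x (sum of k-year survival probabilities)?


e_x = sum_{k=1}^{n} k_p_x
k_p_x values:
  1_p_x = 0.969
  2_p_x = 0.91086
  3_p_x = 0.856208
  4_p_x = 0.798842
  5_p_x = 0.744521
e_x = 4.2794


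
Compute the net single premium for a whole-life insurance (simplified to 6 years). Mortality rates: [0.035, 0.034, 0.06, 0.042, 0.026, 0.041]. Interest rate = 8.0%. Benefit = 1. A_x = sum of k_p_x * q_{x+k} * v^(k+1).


v = 0.925926
Year 0: k_p_x=1.0, q=0.035, term=0.032407
Year 1: k_p_x=0.965, q=0.034, term=0.028129
Year 2: k_p_x=0.93219, q=0.06, term=0.0444
Year 3: k_p_x=0.876259, q=0.042, term=0.027051
Year 4: k_p_x=0.839456, q=0.026, term=0.014854
Year 5: k_p_x=0.81763, q=0.041, term=0.021125
A_x = 0.168


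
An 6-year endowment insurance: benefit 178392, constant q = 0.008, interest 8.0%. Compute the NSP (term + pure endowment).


Term component = 6478.5482
Pure endowment = 6_p_x * v^6 * benefit = 0.95295 * 0.63017 * 178392 = 107127.9698
NSP = 113606.518


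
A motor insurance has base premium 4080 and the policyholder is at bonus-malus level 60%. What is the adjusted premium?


adjusted = base * BM_level / 100
= 4080 * 60 / 100
= 4080 * 0.6
= 2448.0


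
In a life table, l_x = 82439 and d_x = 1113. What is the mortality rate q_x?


q_x = d_x / l_x
= 1113 / 82439
= 0.0135


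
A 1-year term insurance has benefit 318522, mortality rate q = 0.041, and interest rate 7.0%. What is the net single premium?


NSP = benefit * q * v
v = 1/(1+i) = 0.934579
NSP = 318522 * 0.041 * 0.934579
= 12205.0486


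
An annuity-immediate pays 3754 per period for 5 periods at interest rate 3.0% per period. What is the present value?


PV = PMT * (1 - (1+i)^(-n)) / i
= 3754 * (1 - (1+0.03)^(-5)) / 0.03
= 3754 * (1 - 0.862609) / 0.03
= 3754 * 4.579707
= 17192.2208


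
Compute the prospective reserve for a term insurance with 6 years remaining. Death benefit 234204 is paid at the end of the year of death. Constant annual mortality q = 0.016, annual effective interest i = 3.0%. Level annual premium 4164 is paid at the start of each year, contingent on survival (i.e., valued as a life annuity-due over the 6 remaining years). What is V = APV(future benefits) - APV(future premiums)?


v = 1/(1+i) = 0.970874
APV(future benefits) per unit = sum_{k=0}^{5} k_p_x * q * v^(k+1) = 0.083397
APV(future benefits) = 234204 * 0.083397 = 19531.887
Life annuity-due factor ä_{x:6} = sum_{k=0}^{5} k_p_x * v^k = 5.368675
APV(future premiums) = 4164 * 5.368675 = 22355.1639
V = 19531.887 - 22355.1639
= -2823.2769


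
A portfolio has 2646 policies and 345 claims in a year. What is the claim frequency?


frequency = claims / policies
= 345 / 2646
= 0.1304


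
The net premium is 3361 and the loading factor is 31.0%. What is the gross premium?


Gross = net * (1 + loading)
= 3361 * (1 + 0.31)
= 3361 * 1.31
= 4402.91


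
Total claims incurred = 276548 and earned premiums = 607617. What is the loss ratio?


Loss ratio = claims / premiums
= 276548 / 607617
= 0.4551


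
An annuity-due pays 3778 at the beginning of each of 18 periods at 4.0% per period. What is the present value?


PV_due = PMT * (1-(1+i)^(-n))/i * (1+i)
PV_immediate = 47826.824
PV_due = 47826.824 * 1.04
= 49739.8969


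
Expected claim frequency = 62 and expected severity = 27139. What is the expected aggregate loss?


E[S] = E[N] * E[X]
= 62 * 27139
= 1.6826e+06


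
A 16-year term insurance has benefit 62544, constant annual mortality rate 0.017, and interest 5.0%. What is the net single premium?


NSP = benefit * sum_{k=0}^{n-1} k_p_x * q * v^(k+1)
With constant q=0.017, v=0.952381
Sum = 0.165382
NSP = 62544 * 0.165382
= 10343.6735


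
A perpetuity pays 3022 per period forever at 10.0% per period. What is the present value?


PV = PMT / i
= 3022 / 0.1
= 30220.0


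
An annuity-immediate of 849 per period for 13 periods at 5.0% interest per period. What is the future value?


FV = PMT * ((1+i)^n - 1) / i
= 849 * ((1.05)^13 - 1) / 0.05
= 849 * (1.885649 - 1) / 0.05
= 15038.3224


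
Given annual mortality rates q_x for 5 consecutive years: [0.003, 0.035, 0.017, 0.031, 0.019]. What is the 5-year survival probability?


p_k = 1 - q_k for each year
Survival = product of (1 - q_k)
= 0.997 * 0.965 * 0.983 * 0.969 * 0.981
= 0.899


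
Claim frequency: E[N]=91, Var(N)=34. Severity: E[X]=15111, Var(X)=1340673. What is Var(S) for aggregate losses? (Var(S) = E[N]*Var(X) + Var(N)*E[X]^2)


Var(S) = E[N]*Var(X) + Var(N)*E[X]^2
= 91*1340673 + 34*15111^2
= 122001243 + 7763638914
= 7.8856e+09


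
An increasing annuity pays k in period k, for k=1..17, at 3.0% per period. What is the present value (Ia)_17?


(Ia)_n = sum_{k=1}^{n} k * v^k, v = 1/(1+i)
v = 0.970874
Sum computed term by term:
(Ia)_17 = 109.1941


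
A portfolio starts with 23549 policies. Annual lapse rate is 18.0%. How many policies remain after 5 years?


remaining = initial * (1 - lapse)^years
= 23549 * (1 - 0.18)^5
= 23549 * 0.37074
= 8730.5526


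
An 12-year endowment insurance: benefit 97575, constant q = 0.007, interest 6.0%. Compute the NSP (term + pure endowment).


Term component = 5537.6586
Pure endowment = 12_p_x * v^12 * benefit = 0.91916 * 0.496969 * 97575 = 44571.6959
NSP = 50109.3545


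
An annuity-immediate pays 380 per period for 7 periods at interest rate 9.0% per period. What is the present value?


PV = PMT * (1 - (1+i)^(-n)) / i
= 380 * (1 - (1+0.09)^(-7)) / 0.09
= 380 * (1 - 0.547034) / 0.09
= 380 * 5.032953
= 1912.5221


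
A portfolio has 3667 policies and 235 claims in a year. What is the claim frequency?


frequency = claims / policies
= 235 / 3667
= 0.0641


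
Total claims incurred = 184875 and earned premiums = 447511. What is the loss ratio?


Loss ratio = claims / premiums
= 184875 / 447511
= 0.4131


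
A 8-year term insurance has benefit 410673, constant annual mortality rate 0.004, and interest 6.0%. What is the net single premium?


NSP = benefit * sum_{k=0}^{n-1} k_p_x * q * v^(k+1)
With constant q=0.004, v=0.943396
Sum = 0.024524
NSP = 410673 * 0.024524
= 10071.3955


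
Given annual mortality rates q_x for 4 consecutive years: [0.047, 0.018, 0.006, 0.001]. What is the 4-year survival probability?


p_k = 1 - q_k for each year
Survival = product of (1 - q_k)
= 0.953 * 0.982 * 0.994 * 0.999
= 0.9293


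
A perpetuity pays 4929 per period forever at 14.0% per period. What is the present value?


PV = PMT / i
= 4929 / 0.14
= 35207.1429


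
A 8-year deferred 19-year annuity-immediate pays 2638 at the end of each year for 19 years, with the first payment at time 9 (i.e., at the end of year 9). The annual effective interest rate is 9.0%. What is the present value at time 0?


PV at time 8 of the 19-year annuity-immediate:
a_n = 2638 * (1-(1+0.09)^(-19))/0.09 = 23610.4028
Discount back 8 years to time 0:
PV = 23610.4028 * (1+0.09)^(-8)
= 23610.4028 * 0.501866
= 11849.265


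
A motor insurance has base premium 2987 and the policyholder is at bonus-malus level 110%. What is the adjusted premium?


adjusted = base * BM_level / 100
= 2987 * 110 / 100
= 2987 * 1.1
= 3285.7


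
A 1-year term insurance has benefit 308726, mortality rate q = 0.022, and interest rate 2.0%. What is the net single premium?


NSP = benefit * q * v
v = 1/(1+i) = 0.980392
NSP = 308726 * 0.022 * 0.980392
= 6658.7961


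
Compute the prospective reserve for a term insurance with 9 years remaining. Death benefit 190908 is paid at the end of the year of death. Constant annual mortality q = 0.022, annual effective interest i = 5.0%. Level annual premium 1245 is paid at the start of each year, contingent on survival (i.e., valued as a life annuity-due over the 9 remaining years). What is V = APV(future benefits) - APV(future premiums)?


v = 1/(1+i) = 0.952381
APV(future benefits) per unit = sum_{k=0}^{8} k_p_x * q * v^(k+1) = 0.144329
APV(future benefits) = 190908 * 0.144329 = 27553.5884
Life annuity-due factor ä_{x:9} = sum_{k=0}^{8} k_p_x * v^k = 6.888436
APV(future premiums) = 1245 * 6.888436 = 8576.1034
V = 27553.5884 - 8576.1034
= 18977.485


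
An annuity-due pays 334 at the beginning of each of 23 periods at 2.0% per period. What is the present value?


PV_due = PMT * (1-(1+i)^(-n))/i * (1+i)
PV_immediate = 6109.5962
PV_due = 6109.5962 * 1.02
= 6231.7881


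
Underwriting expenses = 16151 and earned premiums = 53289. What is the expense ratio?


Expense ratio = expenses / premiums
= 16151 / 53289
= 0.3031


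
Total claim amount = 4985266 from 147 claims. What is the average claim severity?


severity = total / number
= 4985266 / 147
= 33913.3741


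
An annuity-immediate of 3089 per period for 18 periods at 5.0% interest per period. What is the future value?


FV = PMT * ((1+i)^n - 1) / i
= 3089 * ((1.05)^18 - 1) / 0.05
= 3089 * (2.406619 - 1) / 0.05
= 86900.9363


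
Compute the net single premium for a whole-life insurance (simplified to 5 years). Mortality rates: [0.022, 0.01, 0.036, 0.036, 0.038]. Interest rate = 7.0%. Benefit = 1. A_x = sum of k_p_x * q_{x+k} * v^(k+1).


v = 0.934579
Year 0: k_p_x=1.0, q=0.022, term=0.020561
Year 1: k_p_x=0.978, q=0.01, term=0.008542
Year 2: k_p_x=0.96822, q=0.036, term=0.028453
Year 3: k_p_x=0.933364, q=0.036, term=0.025634
Year 4: k_p_x=0.899763, q=0.038, term=0.024378
A_x = 0.1076


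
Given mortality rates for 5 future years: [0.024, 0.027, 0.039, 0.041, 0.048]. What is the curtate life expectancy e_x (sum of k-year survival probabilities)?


e_x = sum_{k=1}^{n} k_p_x
k_p_x values:
  1_p_x = 0.976
  2_p_x = 0.949648
  3_p_x = 0.912612
  4_p_x = 0.875195
  5_p_x = 0.833185
e_x = 4.5466


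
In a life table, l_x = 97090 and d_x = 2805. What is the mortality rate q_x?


q_x = d_x / l_x
= 2805 / 97090
= 0.0289


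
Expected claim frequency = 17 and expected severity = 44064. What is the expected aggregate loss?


E[S] = E[N] * E[X]
= 17 * 44064
= 749088


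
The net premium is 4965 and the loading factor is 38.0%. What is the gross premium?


Gross = net * (1 + loading)
= 4965 * (1 + 0.38)
= 4965 * 1.38
= 6851.7


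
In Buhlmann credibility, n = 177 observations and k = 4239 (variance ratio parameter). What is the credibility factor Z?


Z = n / (n + k)
= 177 / (177 + 4239)
= 177 / 4416
= 0.0401


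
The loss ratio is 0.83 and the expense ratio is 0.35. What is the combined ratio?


Combined ratio = loss ratio + expense ratio
= 0.83 + 0.35
= 1.18


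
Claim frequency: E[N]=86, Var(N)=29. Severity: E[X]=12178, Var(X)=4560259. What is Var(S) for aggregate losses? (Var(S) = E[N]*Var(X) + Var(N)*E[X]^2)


Var(S) = E[N]*Var(X) + Var(N)*E[X]^2
= 86*4560259 + 29*12178^2
= 392182274 + 4300806836
= 4.6930e+09


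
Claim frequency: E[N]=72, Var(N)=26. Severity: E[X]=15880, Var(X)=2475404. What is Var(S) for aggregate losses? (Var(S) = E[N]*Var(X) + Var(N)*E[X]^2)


Var(S) = E[N]*Var(X) + Var(N)*E[X]^2
= 72*2475404 + 26*15880^2
= 178229088 + 6556534400
= 6.7348e+09


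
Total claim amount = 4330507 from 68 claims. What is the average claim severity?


severity = total / number
= 4330507 / 68
= 63683.9265


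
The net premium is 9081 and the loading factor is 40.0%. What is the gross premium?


Gross = net * (1 + loading)
= 9081 * (1 + 0.4)
= 9081 * 1.4
= 12713.4


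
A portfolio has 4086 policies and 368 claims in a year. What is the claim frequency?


frequency = claims / policies
= 368 / 4086
= 0.0901


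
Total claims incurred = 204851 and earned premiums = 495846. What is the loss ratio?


Loss ratio = claims / premiums
= 204851 / 495846
= 0.4131


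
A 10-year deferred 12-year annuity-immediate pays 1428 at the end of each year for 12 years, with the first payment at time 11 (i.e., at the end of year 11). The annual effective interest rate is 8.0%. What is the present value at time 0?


PV at time 10 of the 12-year annuity-immediate:
a_n = 1428 * (1-(1+0.08)^(-12))/0.08 = 10761.5194
Discount back 10 years to time 0:
PV = 10761.5194 * (1+0.08)^(-10)
= 10761.5194 * 0.463193
= 4984.6657


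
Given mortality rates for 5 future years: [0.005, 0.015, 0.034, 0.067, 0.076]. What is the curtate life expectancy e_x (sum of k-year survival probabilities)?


e_x = sum_{k=1}^{n} k_p_x
k_p_x values:
  1_p_x = 0.995
  2_p_x = 0.980075
  3_p_x = 0.946752
  4_p_x = 0.88332
  5_p_x = 0.816188
e_x = 4.6213


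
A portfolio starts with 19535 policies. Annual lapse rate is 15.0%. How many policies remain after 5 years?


remaining = initial * (1 - lapse)^years
= 19535 * (1 - 0.15)^5
= 19535 * 0.443705
= 8667.7833


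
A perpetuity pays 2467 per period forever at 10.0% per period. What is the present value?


PV = PMT / i
= 2467 / 0.1
= 24670.0


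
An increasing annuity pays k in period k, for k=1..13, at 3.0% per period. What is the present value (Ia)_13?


(Ia)_n = sum_{k=1}^{n} k * v^k, v = 1/(1+i)
v = 0.970874
Sum computed term by term:
(Ia)_13 = 70.0546


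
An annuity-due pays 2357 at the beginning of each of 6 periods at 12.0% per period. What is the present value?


PV_due = PMT * (1-(1+i)^(-n))/i * (1+i)
PV_immediate = 9690.5871
PV_due = 9690.5871 * 1.12
= 10853.4575


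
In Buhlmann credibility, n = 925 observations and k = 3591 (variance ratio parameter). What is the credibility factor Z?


Z = n / (n + k)
= 925 / (925 + 3591)
= 925 / 4516
= 0.2048


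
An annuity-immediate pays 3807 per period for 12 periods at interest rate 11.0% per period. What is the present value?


PV = PMT * (1 - (1+i)^(-n)) / i
= 3807 * (1 - (1+0.11)^(-12)) / 0.11
= 3807 * (1 - 0.285841) / 0.11
= 3807 * 6.492356
= 24716.3999


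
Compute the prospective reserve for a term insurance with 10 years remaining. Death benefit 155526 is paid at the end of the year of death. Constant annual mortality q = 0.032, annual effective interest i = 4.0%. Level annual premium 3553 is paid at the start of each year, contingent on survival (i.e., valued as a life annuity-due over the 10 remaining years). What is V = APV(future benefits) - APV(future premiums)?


v = 1/(1+i) = 0.961538
APV(future benefits) per unit = sum_{k=0}^{9} k_p_x * q * v^(k+1) = 0.227555
APV(future benefits) = 155526 * 0.227555 = 35390.7775
Life annuity-due factor ä_{x:10} = sum_{k=0}^{9} k_p_x * v^k = 7.39555
APV(future premiums) = 3553 * 7.39555 = 26276.3882
V = 35390.7775 - 26276.3882
= 9114.3893


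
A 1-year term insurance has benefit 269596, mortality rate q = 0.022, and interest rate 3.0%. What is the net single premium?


NSP = benefit * q * v
v = 1/(1+i) = 0.970874
NSP = 269596 * 0.022 * 0.970874
= 5758.3612


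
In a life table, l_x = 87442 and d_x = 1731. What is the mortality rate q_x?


q_x = d_x / l_x
= 1731 / 87442
= 0.0198


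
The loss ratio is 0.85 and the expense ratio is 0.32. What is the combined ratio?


Combined ratio = loss ratio + expense ratio
= 0.85 + 0.32
= 1.17


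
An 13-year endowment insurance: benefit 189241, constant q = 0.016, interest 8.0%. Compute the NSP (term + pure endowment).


Term component = 22136.6252
Pure endowment = 13_p_x * v^13 * benefit = 0.810842 * 0.367698 * 189241 = 56421.2486
NSP = 78557.8738


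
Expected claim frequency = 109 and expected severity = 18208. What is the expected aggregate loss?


E[S] = E[N] * E[X]
= 109 * 18208
= 1.9847e+06


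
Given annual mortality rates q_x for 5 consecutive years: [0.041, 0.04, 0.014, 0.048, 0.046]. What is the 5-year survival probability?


p_k = 1 - q_k for each year
Survival = product of (1 - q_k)
= 0.959 * 0.96 * 0.986 * 0.952 * 0.954
= 0.8244


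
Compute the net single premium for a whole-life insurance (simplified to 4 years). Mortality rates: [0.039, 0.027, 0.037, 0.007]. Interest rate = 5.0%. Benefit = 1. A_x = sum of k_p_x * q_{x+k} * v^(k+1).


v = 0.952381
Year 0: k_p_x=1.0, q=0.039, term=0.037143
Year 1: k_p_x=0.961, q=0.027, term=0.023535
Year 2: k_p_x=0.935053, q=0.037, term=0.029886
Year 3: k_p_x=0.900456, q=0.007, term=0.005186
A_x = 0.0957


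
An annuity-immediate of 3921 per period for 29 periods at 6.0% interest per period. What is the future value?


FV = PMT * ((1+i)^n - 1) / i
= 3921 * ((1.06)^29 - 1) / 0.06
= 3921 * (5.418388 - 1) / 0.06
= 288741.6492


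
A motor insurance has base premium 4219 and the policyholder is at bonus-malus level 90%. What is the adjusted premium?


adjusted = base * BM_level / 100
= 4219 * 90 / 100
= 4219 * 0.9
= 3797.1


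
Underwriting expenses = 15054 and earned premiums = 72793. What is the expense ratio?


Expense ratio = expenses / premiums
= 15054 / 72793
= 0.2068


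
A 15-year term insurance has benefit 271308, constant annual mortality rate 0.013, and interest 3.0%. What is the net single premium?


NSP = benefit * sum_{k=0}^{n-1} k_p_x * q * v^(k+1)
With constant q=0.013, v=0.970874
Sum = 0.142857
NSP = 271308 * 0.142857
= 38758.3779


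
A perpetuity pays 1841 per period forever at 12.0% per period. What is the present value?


PV = PMT / i
= 1841 / 0.12
= 15341.6667


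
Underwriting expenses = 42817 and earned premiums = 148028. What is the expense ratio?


Expense ratio = expenses / premiums
= 42817 / 148028
= 0.2892


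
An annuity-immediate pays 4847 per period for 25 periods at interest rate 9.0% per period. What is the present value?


PV = PMT * (1 - (1+i)^(-n)) / i
= 4847 * (1 - (1+0.09)^(-25)) / 0.09
= 4847 * (1 - 0.115968) / 0.09
= 4847 * 9.82258
= 47610.0433


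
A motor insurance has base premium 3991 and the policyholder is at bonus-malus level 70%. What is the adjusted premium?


adjusted = base * BM_level / 100
= 3991 * 70 / 100
= 3991 * 0.7
= 2793.7


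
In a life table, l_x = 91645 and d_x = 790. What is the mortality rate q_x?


q_x = d_x / l_x
= 790 / 91645
= 0.0086


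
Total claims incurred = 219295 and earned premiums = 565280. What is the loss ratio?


Loss ratio = claims / premiums
= 219295 / 565280
= 0.3879


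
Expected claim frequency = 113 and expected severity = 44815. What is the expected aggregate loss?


E[S] = E[N] * E[X]
= 113 * 44815
= 5.0641e+06


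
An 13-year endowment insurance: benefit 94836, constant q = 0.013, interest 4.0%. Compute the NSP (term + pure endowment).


Term component = 11476.6414
Pure endowment = 13_p_x * v^13 * benefit = 0.843574 * 0.600574 * 94836 = 48046.6156
NSP = 59523.2571


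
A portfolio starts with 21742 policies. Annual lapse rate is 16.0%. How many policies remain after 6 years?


remaining = initial * (1 - lapse)^years
= 21742 * (1 - 0.16)^6
= 21742 * 0.351298
= 7637.9218


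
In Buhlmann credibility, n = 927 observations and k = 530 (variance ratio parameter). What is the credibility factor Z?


Z = n / (n + k)
= 927 / (927 + 530)
= 927 / 1457
= 0.6362


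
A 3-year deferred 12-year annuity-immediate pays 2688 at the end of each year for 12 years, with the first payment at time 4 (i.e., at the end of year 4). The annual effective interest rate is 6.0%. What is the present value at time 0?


PV at time 3 of the 12-year annuity-immediate:
a_n = 2688 * (1-(1+0.06)^(-12))/0.06 = 22535.7725
Discount back 3 years to time 0:
PV = 22535.7725 * (1+0.06)^(-3)
= 22535.7725 * 0.839619
= 18921.4692


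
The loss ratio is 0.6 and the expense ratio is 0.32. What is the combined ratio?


Combined ratio = loss ratio + expense ratio
= 0.6 + 0.32
= 0.92


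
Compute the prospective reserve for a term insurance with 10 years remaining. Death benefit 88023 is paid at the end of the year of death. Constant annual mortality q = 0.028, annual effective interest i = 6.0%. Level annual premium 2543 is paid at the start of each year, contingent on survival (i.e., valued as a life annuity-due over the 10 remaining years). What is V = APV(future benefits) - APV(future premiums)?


v = 1/(1+i) = 0.943396
APV(future benefits) per unit = sum_{k=0}^{9} k_p_x * q * v^(k+1) = 0.184436
APV(future benefits) = 88023 * 0.184436 = 16234.6332
Life annuity-due factor ä_{x:10} = sum_{k=0}^{9} k_p_x * v^k = 6.98223
APV(future premiums) = 2543 * 6.98223 = 17755.8108
V = 16234.6332 - 17755.8108
= -1521.1776


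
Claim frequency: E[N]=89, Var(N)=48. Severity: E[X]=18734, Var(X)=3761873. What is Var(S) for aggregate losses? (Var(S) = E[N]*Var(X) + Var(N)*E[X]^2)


Var(S) = E[N]*Var(X) + Var(N)*E[X]^2
= 89*3761873 + 48*18734^2
= 334806697 + 16846212288
= 1.7181e+10


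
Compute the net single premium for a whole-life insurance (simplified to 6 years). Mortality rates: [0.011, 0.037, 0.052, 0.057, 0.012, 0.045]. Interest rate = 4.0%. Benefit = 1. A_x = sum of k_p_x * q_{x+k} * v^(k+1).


v = 0.961538
Year 0: k_p_x=1.0, q=0.011, term=0.010577
Year 1: k_p_x=0.989, q=0.037, term=0.033832
Year 2: k_p_x=0.952407, q=0.052, term=0.044028
Year 3: k_p_x=0.902882, q=0.057, term=0.043992
Year 4: k_p_x=0.851418, q=0.012, term=0.008398
Year 5: k_p_x=0.841201, q=0.045, term=0.029917
A_x = 0.1707


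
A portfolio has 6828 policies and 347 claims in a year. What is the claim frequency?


frequency = claims / policies
= 347 / 6828
= 0.0508


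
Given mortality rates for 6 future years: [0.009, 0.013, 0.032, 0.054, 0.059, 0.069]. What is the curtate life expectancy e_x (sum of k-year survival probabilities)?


e_x = sum_{k=1}^{n} k_p_x
k_p_x values:
  1_p_x = 0.991
  2_p_x = 0.978117
  3_p_x = 0.946817
  4_p_x = 0.895689
  5_p_x = 0.842843
  6_p_x = 0.784687
e_x = 5.4392


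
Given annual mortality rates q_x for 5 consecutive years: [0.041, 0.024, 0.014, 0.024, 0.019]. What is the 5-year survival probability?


p_k = 1 - q_k for each year
Survival = product of (1 - q_k)
= 0.959 * 0.976 * 0.986 * 0.976 * 0.981
= 0.8836


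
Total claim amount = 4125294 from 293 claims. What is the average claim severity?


severity = total / number
= 4125294 / 293
= 14079.5017


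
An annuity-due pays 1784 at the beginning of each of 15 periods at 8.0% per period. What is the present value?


PV_due = PMT * (1-(1+i)^(-n))/i * (1+i)
PV_immediate = 15270.11
PV_due = 15270.11 * 1.08
= 16491.7188


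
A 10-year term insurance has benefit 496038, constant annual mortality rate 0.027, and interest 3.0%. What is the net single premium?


NSP = benefit * sum_{k=0}^{n-1} k_p_x * q * v^(k+1)
With constant q=0.027, v=0.970874
Sum = 0.205616
NSP = 496038 * 0.205616
= 101993.4263


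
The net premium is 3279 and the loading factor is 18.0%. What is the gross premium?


Gross = net * (1 + loading)
= 3279 * (1 + 0.18)
= 3279 * 1.18
= 3869.22


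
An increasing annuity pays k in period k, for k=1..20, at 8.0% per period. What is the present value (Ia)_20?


(Ia)_n = sum_{k=1}^{n} k * v^k, v = 1/(1+i)
v = 0.925926
Sum computed term by term:
(Ia)_20 = 78.9079


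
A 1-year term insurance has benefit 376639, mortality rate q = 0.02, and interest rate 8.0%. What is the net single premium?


NSP = benefit * q * v
v = 1/(1+i) = 0.925926
NSP = 376639 * 0.02 * 0.925926
= 6974.7963


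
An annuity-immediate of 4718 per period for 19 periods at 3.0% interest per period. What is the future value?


FV = PMT * ((1+i)^n - 1) / i
= 4718 * ((1.03)^19 - 1) / 0.03
= 4718 * (1.753506 - 1) / 0.03
= 118501.3853


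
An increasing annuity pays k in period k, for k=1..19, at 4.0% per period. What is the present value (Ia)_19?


(Ia)_n = sum_{k=1}^{n} k * v^k, v = 1/(1+i)
v = 0.961538
Sum computed term by term:
(Ia)_19 = 116.0273


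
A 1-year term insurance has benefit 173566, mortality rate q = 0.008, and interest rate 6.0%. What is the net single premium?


NSP = benefit * q * v
v = 1/(1+i) = 0.943396
NSP = 173566 * 0.008 * 0.943396
= 1309.9321


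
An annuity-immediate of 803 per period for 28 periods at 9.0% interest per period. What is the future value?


FV = PMT * ((1+i)^n - 1) / i
= 803 * ((1.09)^28 - 1) / 0.09
= 803 * (11.16714 - 1) / 0.09
= 90713.4782


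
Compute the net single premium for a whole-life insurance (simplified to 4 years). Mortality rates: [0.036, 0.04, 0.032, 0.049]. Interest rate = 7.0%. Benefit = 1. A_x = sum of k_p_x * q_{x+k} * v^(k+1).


v = 0.934579
Year 0: k_p_x=1.0, q=0.036, term=0.033645
Year 1: k_p_x=0.964, q=0.04, term=0.03368
Year 2: k_p_x=0.92544, q=0.032, term=0.024174
Year 3: k_p_x=0.895826, q=0.049, term=0.033488
A_x = 0.125


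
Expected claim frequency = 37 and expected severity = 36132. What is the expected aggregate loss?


E[S] = E[N] * E[X]
= 37 * 36132
= 1.3369e+06


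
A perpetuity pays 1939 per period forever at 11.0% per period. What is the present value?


PV = PMT / i
= 1939 / 0.11
= 17627.2727


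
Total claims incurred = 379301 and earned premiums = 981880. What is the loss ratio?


Loss ratio = claims / premiums
= 379301 / 981880
= 0.3863


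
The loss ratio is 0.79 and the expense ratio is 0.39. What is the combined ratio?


Combined ratio = loss ratio + expense ratio
= 0.79 + 0.39
= 1.18


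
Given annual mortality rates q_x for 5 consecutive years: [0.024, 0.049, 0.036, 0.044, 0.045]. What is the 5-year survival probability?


p_k = 1 - q_k for each year
Survival = product of (1 - q_k)
= 0.976 * 0.951 * 0.964 * 0.956 * 0.955
= 0.8169


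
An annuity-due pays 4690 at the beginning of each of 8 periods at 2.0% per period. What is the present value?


PV_due = PMT * (1-(1+i)^(-n))/i * (1+i)
PV_immediate = 34356.508
PV_due = 34356.508 * 1.02
= 35043.6381


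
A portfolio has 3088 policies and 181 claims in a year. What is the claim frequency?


frequency = claims / policies
= 181 / 3088
= 0.0586


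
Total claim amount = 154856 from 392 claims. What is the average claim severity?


severity = total / number
= 154856 / 392
= 395.0408


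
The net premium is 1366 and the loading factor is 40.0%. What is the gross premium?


Gross = net * (1 + loading)
= 1366 * (1 + 0.4)
= 1366 * 1.4
= 1912.4
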